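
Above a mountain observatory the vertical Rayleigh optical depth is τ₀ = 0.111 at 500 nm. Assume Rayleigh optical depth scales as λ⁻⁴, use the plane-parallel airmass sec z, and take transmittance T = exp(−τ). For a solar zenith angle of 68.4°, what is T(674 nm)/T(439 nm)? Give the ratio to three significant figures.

1.52

Airmass: sec 68.4° = 2.7165.
τ(674 nm) = 0.111 × (500/674)⁴ × 2.7165 = 0.111 × 0.3029 × 2.7165 = 0.0913.
τ(439 nm) = 0.111 × (500/439)⁴ × 2.7165 = 0.111 × 1.6828 × 2.7165 = 0.5074.
T(674)/T(439) = exp(τ_B − τ_A) = exp(0.4161) = 1.5160.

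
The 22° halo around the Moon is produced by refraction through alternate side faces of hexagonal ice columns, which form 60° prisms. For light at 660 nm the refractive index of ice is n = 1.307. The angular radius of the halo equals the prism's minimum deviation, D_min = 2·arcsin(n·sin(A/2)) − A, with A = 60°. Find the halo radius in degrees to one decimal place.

21.6°

n·sin(A/2) = 1.307 × sin 30° = 1.307 × 0.5000 = 0.6535.
D_min = 2·arcsin(0.6535) − 60° = 2 × 40.806° − 60° = 21.612°.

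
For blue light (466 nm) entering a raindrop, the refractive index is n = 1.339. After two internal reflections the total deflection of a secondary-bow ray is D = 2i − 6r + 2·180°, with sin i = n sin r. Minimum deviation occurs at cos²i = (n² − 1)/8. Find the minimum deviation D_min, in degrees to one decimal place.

232.5°

cos²i = (1.79292 − 1)/8 = 0.09912; i = arccos(0.31483) = 71.650°.
sin r = sin 71.650°/1.339 = 0.70885; r = 45.141°.
D_min = 2·71.650° − 6·45.141° + 360° = 232.451°.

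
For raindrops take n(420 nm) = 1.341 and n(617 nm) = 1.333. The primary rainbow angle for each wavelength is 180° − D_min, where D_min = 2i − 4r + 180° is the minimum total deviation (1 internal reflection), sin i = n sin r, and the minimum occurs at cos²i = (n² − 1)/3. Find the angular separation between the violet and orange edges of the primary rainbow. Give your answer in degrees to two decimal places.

1.15°

At 420 nm (n = 1.341): cos²i = 0.26609 → i = 58.946°, r = 39.705°, D_min = 139.071°, rainbow angle = 40.929°.
At 617 nm (n = 1.333): cos²i = 0.25896 → i = 59.410°, r = 40.225°, D_min = 137.922°, rainbow angle = 42.078°.
Angular width = |40.929° − 42.078°| = 1.149°.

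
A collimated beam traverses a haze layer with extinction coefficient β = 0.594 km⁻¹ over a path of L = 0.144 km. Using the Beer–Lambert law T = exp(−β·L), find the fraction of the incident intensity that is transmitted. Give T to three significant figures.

τ = β·L = 0.594 × 0.144 = 0.0855.
T = exp(−0.0855) = 0.9180.

0.918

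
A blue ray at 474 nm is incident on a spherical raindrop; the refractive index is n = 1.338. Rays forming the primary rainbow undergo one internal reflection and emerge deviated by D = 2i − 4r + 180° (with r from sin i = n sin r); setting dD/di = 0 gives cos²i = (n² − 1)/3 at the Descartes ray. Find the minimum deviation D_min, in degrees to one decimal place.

138.6°

cos²i = (1.79024 − 1)/3 = 0.26341; i = arccos(0.51324) = 59.120°.
sin r = sin 59.120°/1.338 = 0.64144; r = 39.899°.
D_min = 2·59.120° − 4·39.899° + 180° = 138.643°.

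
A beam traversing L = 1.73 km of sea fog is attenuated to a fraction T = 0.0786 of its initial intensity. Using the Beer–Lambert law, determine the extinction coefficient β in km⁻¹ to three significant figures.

Beer–Lambert: T = exp(−βL) ⇒ β = −ln(T)/L = −ln(0.0786)/1.73 = 2.5434/1.73 = 1.47 km⁻¹.

1.47 km⁻¹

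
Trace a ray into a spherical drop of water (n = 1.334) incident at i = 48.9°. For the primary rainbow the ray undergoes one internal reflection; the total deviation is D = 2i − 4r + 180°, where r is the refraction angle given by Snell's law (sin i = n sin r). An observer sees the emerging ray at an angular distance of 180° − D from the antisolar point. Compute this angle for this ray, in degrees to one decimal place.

sin r = sin 48.9° / 1.334 = 0.7536/1.334 = 0.5649; r = 34.39°.
D = 2·48.9° − 4·34.39° + 180° = 97.80° − 137.58° + 180° = 140.22°.
Angle from antisolar point = 180° − D = 39.78°.

39.8°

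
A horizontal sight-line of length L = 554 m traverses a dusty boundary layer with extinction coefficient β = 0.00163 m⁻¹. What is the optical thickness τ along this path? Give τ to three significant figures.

τ = β·L = 0.00163 × 554 = 0.9030.

0.903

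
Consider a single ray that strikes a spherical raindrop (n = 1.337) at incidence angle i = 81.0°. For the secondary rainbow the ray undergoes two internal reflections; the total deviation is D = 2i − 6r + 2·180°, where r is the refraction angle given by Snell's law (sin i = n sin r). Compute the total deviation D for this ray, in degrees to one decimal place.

236.3°

sin r = sin 81.0° / 1.337 = 0.9877/1.337 = 0.7387; r = 47.62°.
D = 2·81.0° − 6·47.62° + 2·180° = 162.00° − 285.74° + 360° = 236.26°.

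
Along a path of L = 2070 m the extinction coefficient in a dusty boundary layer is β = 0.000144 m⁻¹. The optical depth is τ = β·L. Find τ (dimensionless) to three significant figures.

τ = β·L = 0.000144 × 2070 = 0.2981.

0.298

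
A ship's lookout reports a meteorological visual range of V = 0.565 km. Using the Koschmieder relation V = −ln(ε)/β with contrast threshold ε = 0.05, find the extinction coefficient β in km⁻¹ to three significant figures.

β = −ln(0.05) / V = 2.996 / 0.565 = 5.3022 km⁻¹.

5.30 km⁻¹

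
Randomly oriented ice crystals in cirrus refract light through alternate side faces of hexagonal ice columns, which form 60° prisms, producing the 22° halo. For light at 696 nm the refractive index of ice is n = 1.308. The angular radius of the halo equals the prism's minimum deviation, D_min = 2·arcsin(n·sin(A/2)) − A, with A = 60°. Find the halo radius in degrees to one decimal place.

21.7°

n·sin(A/2) = 1.308 × sin 30° = 1.308 × 0.5000 = 0.6540.
D_min = 2·arcsin(0.6540) − 60° = 2 × 40.844° − 60° = 21.688°.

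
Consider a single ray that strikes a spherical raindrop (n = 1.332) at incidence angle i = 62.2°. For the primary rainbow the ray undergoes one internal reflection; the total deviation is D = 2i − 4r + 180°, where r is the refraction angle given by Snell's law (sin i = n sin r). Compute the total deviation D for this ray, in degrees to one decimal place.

sin r = sin 62.2° / 1.332 = 0.8846/1.332 = 0.6641; r = 41.61°.
D = 2·62.2° − 4·41.61° + 180° = 124.40° − 166.45° + 180° = 137.95°.

137.9°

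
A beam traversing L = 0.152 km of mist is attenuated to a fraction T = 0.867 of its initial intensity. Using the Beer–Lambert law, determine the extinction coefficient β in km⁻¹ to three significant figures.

Beer–Lambert: T = exp(−βL) ⇒ β = −ln(T)/L = −ln(0.867)/0.152 = 0.1427/0.152 = 0.9389 km⁻¹.

0.939 km⁻¹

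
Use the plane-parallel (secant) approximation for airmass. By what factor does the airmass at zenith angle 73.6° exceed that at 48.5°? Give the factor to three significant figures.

X(73.6°)/X(48.5°) = sec 73.6° / sec 48.5° = cos 48.5° / cos 73.6° = 0.6626/0.2823 = 2.3469.

2.35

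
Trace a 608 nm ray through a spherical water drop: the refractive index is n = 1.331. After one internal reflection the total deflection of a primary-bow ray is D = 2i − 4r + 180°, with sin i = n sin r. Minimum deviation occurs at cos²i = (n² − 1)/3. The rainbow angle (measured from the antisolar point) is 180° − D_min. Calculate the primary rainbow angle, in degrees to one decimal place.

cos²i = (1.77156 − 1)/3 = 0.25719; i = arccos(0.50714) = 59.527°.
sin r = sin 59.527°/1.331 = 0.64753; r = 40.356°.
D_min = 2·59.527° − 4·40.356° + 180° = 137.630°.
Rainbow angle = 180° − D_min = 42.370°.

42.4°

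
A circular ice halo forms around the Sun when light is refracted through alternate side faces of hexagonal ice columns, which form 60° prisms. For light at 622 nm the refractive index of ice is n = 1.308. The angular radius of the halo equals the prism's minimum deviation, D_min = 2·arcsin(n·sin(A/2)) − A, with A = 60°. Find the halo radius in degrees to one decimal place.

21.7°

n·sin(A/2) = 1.308 × sin 30° = 1.308 × 0.5000 = 0.6540.
D_min = 2·arcsin(0.6540) − 60° = 2 × 40.844° − 60° = 21.688°.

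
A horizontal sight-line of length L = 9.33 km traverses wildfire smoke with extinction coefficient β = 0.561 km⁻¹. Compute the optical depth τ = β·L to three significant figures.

5.23

τ = β·L = 0.561 × 9.33 = 5.2341.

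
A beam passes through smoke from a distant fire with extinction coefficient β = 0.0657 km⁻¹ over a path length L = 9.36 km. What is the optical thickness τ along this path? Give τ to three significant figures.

τ = β·L = 0.0657 × 9.36 = 0.6150.

0.615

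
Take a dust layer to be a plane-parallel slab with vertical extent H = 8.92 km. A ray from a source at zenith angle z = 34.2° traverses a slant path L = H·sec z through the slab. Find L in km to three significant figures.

10.8 km

sec z = 1/cos 34.2° = 1.2091.
L = 8.92 × 1.2091 = 10.785 km.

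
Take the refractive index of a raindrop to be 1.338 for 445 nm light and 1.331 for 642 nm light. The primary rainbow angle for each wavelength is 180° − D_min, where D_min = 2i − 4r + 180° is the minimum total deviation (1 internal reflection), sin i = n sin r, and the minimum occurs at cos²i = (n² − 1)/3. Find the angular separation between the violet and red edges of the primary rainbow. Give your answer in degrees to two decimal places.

1.01°

At 445 nm (n = 1.338): cos²i = 0.26341 → i = 59.120°, r = 39.899°, D_min = 138.643°, rainbow angle = 41.357°.
At 642 nm (n = 1.331): cos²i = 0.25719 → i = 59.527°, r = 40.356°, D_min = 137.630°, rainbow angle = 42.370°.
Angular width = |41.357° − 42.370°| = 1.013°.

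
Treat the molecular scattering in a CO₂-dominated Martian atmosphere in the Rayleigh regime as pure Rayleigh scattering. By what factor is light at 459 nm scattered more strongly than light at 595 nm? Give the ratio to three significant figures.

2.82

Rayleigh scattering ∝ λ⁻⁴, so the ratio of coefficients is the inverse fourth power of the wavelength ratio.
σ(459)/σ(595) = (595/459)⁴ = (1.2963)⁴ = 2.824.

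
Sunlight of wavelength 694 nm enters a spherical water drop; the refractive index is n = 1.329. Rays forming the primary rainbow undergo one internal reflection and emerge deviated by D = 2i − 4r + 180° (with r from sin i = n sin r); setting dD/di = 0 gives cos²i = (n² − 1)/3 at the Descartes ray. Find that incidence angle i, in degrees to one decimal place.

59.6°

cos²i = (1.329² − 1)/3 = (1.76624 − 1)/3 = 0.25541.
cos i = 0.50538, so i = 59.643°.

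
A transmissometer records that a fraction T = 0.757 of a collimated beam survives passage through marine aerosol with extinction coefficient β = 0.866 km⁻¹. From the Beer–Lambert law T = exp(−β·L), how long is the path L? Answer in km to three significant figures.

Beer–Lambert: T = exp(−βL) ⇒ L = −ln(T)/β = −ln(0.757)/0.866 = 0.2784/0.866 = 0.3215 km.

0.321 km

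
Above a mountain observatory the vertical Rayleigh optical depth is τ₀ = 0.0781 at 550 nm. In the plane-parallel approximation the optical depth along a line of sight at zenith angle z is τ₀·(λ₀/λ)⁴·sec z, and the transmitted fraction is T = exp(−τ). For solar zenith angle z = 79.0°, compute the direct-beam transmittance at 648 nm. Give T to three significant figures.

sec 79.0° = 5.2408.
τ = 0.0781 × (550/648)⁴ × 5.2408 = 0.0781 × 0.5190 × 5.2408 = 0.2124.
T = exp(−0.2124) = 0.8086.

0.809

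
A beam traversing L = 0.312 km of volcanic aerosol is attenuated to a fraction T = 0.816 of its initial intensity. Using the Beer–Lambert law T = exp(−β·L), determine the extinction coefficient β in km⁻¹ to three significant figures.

Beer–Lambert: T = exp(−βL) ⇒ β = −ln(T)/L = −ln(0.816)/0.312 = 0.2033/0.312 = 0.6517 km⁻¹.

0.652 km⁻¹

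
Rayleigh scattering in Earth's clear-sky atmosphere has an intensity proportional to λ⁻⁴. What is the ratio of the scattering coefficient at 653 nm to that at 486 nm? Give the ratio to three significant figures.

0.307

Rayleigh scattering ∝ λ⁻⁴, so the ratio of coefficients is the inverse fourth power of the wavelength ratio.
σ(653)/σ(486) = (486/653)⁴ = (0.7443)⁴ = 0.3068.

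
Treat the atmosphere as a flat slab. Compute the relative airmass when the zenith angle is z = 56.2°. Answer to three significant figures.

1.80

X = sec z = 1/cos 56.2° = 1/0.5563 = 1.7976.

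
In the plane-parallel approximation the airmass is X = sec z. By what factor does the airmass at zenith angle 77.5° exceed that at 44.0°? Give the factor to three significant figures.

X(77.5°)/X(44.0°) = sec 77.5° / sec 44.0° = cos 44.0° / cos 77.5° = 0.7193/0.2164 = 3.3235.

3.32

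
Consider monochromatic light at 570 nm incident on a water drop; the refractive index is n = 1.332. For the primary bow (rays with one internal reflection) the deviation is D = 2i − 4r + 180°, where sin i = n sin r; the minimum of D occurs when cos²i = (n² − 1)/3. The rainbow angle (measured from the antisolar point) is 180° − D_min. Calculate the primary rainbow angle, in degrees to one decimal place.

cos²i = (1.77422 − 1)/3 = 0.25807; i = arccos(0.50801) = 59.469°.
sin r = sin 59.469°/1.332 = 0.64666; r = 40.290°.
D_min = 2·59.469° − 4·40.290° + 180° = 137.776°.
Rainbow angle = 180° − D_min = 42.224°.

42.2°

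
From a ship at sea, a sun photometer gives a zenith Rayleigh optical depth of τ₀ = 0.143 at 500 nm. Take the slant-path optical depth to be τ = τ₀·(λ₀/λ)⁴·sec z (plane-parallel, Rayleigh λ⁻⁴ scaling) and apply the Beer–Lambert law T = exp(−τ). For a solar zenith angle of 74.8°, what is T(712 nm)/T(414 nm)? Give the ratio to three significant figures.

2.79

Airmass: sec 74.8° = 3.8140.
τ(712 nm) = 0.143 × (500/712)⁴ × 3.8140 = 0.143 × 0.2432 × 3.8140 = 0.1326.
τ(414 nm) = 0.143 × (500/414)⁴ × 3.8140 = 0.143 × 2.1275 × 3.8140 = 1.1604.
T(712)/T(414) = exp(τ_B − τ_A) = exp(1.0277) = 2.7947.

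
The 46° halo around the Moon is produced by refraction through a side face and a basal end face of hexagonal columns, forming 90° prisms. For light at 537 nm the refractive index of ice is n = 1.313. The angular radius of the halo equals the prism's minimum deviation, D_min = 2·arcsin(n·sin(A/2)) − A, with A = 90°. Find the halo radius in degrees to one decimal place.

46.4°

n·sin(A/2) = 1.313 × sin 45° = 1.313 × 0.7071 = 0.9284.
D_min = 2·arcsin(0.9284) − 90° = 2 × 68.192° − 90° = 46.383°.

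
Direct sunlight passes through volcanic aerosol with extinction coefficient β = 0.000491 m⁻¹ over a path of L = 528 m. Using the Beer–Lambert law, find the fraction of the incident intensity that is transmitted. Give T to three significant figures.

0.772

τ = β·L = 0.000491 × 528 = 0.2592.
T = exp(−0.2592) = 0.7716.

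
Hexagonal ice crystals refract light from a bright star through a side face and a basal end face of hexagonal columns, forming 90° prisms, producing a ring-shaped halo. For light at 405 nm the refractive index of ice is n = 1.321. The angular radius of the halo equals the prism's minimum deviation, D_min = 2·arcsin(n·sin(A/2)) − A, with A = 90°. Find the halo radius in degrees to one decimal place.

n·sin(A/2) = 1.321 × sin 45° = 1.321 × 0.7071 = 0.9341.
D_min = 2·arcsin(0.9341) − 90° = 2 × 69.081° − 90° = 48.163°.

48.2°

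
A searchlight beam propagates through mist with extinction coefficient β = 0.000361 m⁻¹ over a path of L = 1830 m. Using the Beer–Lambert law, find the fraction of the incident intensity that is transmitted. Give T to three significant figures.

τ = β·L = 0.000361 × 1830 = 0.6606.
T = exp(−0.6606) = 0.5165.

0.517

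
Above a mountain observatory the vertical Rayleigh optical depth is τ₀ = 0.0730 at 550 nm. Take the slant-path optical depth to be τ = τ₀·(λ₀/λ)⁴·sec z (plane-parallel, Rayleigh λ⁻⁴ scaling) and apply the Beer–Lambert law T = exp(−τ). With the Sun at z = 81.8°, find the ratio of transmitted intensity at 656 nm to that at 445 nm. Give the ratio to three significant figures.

Airmass: sec 81.8° = 7.0112.
τ(656 nm) = 0.0730 × (550/656)⁴ × 7.0112 = 0.0730 × 0.4941 × 7.0112 = 0.2529.
τ(445 nm) = 0.0730 × (550/445)⁴ × 7.0112 = 0.0730 × 2.3335 × 7.0112 = 1.1943.
T(656)/T(445) = exp(τ_B − τ_A) = exp(0.9414) = 2.5637.

2.56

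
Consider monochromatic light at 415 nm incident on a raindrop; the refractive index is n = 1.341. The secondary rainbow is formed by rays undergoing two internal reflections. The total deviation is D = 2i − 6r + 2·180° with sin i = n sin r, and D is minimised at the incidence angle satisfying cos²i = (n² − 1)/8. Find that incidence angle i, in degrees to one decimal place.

71.6°

cos²i = (1.341² − 1)/8 = (1.79828 − 1)/8 = 0.09979.
cos i = 0.31589, so i = 71.586°.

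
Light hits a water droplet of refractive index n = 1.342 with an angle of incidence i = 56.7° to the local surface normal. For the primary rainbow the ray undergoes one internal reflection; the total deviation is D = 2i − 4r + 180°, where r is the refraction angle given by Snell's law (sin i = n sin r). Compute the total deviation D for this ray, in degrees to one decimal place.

139.3°

sin r = sin 56.7° / 1.342 = 0.8358/1.342 = 0.6228; r = 38.52°.
D = 2·56.7° − 4·38.52° + 180° = 113.40° − 154.09° + 180° = 139.31°.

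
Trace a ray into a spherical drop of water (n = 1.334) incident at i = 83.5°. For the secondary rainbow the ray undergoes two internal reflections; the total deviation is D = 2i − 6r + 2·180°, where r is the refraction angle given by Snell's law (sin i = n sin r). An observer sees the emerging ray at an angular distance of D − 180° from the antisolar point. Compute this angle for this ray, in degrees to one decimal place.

sin r = sin 83.5° / 1.334 = 0.9936/1.334 = 0.7448; r = 48.14°.
D = 2·83.5° − 6·48.14° + 2·180° = 167.00° − 288.85° + 360° = 238.15°.
Angle from antisolar point = D − 180° = 58.15°.

58.1°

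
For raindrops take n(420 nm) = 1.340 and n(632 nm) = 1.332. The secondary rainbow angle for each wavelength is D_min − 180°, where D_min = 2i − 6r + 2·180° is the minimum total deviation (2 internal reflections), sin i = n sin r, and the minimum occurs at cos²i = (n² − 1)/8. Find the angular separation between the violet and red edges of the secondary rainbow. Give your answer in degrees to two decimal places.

2.08°

At 420 nm (n = 1.340): cos²i = 0.09945 → i = 71.618°, r = 45.088°, D_min = 232.709°, rainbow angle = 52.709°.
At 632 nm (n = 1.332): cos²i = 0.09678 → i = 71.875°, r = 45.520°, D_min = 230.628°, rainbow angle = 50.628°.
Angular width = |52.709° − 50.628°| = 2.080°.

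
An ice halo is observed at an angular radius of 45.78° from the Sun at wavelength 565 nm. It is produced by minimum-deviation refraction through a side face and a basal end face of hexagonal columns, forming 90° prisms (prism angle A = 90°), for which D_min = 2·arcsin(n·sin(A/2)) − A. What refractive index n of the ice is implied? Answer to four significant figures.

1.310

Rearranging: n = sin((D_min + A)/2) / sin(A/2).
(D_min + A)/2 = (45.78° + 90°)/2 = 67.890°.
n = sin 67.890° / sin 45° = 0.9265 / 0.7071 = 1.3102.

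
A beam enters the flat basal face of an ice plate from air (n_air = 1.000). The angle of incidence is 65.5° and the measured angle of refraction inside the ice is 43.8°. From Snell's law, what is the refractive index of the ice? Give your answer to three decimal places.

n = sin θ_i / sin θ_r = sin 65.5° / sin 43.8° = 0.9100 / 0.6921 = 1.3147.

1.315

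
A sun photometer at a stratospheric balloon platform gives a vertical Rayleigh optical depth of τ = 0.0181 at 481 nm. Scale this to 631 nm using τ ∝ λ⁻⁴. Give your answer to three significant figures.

τ(631 nm) = τ(481 nm) × (481/631)⁴ = 0.0181 × (0.7623)⁴ = 0.0181 × 0.3376 = 0.0061.

0.00611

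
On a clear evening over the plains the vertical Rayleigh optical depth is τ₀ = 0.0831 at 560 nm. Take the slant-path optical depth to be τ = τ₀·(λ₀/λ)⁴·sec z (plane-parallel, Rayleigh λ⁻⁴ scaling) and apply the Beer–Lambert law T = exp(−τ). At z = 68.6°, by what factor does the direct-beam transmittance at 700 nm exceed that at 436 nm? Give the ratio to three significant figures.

Airmass: sec 68.6° = 2.7407.
τ(700 nm) = 0.0831 × (560/700)⁴ × 2.7407 = 0.0831 × 0.4096 × 2.7407 = 0.0933.
τ(436 nm) = 0.0831 × (560/436)⁴ × 2.7407 = 0.0831 × 2.7215 × 2.7407 = 0.6198.
T(700)/T(436) = exp(τ_B − τ_A) = exp(0.5265) = 1.6930.

1.69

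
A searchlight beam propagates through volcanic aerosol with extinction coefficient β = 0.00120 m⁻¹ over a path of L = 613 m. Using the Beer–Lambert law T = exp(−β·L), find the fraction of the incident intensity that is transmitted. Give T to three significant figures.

τ = β·L = 0.00120 × 613 = 0.7356.
T = exp(−0.7356) = 0.4792.

0.479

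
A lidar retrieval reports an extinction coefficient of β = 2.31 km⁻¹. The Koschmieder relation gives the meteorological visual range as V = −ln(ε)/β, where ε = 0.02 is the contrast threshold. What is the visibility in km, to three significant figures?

V = −ln(0.02) / 2.31 = 3.912 / 2.31 = 1.6935 km.

1.69 km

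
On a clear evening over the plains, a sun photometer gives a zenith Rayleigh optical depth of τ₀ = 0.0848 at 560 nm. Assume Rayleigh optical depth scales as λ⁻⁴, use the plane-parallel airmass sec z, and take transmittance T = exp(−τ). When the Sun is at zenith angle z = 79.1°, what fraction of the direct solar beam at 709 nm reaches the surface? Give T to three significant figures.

sec 79.1° = 5.2883.
τ = 0.0848 × (560/709)⁴ × 5.2883 = 0.0848 × 0.3892 × 5.2883 = 0.1745.
T = exp(−0.1745) = 0.8398.

0.840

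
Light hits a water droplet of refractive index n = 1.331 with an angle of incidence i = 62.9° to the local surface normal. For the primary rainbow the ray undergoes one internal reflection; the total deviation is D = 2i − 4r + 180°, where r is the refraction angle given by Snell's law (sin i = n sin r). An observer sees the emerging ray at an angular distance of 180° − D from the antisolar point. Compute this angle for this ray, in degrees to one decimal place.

42.1°

sin r = sin 62.9° / 1.331 = 0.8902/1.331 = 0.6688; r = 41.98°.
D = 2·62.9° − 4·41.98° + 180° = 125.80° − 167.91° + 180° = 137.89°.
Angle from antisolar point = 180° − D = 42.11°.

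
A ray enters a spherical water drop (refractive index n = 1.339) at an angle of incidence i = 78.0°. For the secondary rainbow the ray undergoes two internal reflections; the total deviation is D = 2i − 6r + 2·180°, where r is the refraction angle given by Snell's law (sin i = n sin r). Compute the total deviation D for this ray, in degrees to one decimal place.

234.4°

sin r = sin 78.0° / 1.339 = 0.9781/1.339 = 0.7305; r = 46.93°.
D = 2·78.0° − 6·46.93° + 2·180° = 156.00° − 281.57° + 360° = 234.43°.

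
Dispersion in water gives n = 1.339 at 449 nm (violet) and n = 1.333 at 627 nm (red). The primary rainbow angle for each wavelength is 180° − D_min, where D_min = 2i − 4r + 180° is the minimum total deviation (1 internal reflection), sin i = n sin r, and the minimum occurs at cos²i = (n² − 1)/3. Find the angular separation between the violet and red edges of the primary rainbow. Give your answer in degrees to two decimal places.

At 449 nm (n = 1.339): cos²i = 0.26431 → i = 59.062°, r = 39.834°, D_min = 138.786°, rainbow angle = 41.214°.
At 627 nm (n = 1.333): cos²i = 0.25896 → i = 59.410°, r = 40.225°, D_min = 137.922°, rainbow angle = 42.078°.
Angular width = |41.214° − 42.078°| = 0.865°.

0.86°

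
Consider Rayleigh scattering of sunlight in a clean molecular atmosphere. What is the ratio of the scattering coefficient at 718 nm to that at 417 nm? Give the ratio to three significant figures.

0.114

Rayleigh scattering ∝ λ⁻⁴, so the ratio of coefficients is the inverse fourth power of the wavelength ratio.
σ(718)/σ(417) = (417/718)⁴ = (0.5808)⁴ = 0.1138.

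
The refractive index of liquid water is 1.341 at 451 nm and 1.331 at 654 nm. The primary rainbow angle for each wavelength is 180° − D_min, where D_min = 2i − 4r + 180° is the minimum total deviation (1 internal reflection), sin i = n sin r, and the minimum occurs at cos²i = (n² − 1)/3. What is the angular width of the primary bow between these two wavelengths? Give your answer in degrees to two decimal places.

At 451 nm (n = 1.341): cos²i = 0.26609 → i = 58.946°, r = 39.705°, D_min = 139.071°, rainbow angle = 40.929°.
At 654 nm (n = 1.331): cos²i = 0.25719 → i = 59.527°, r = 40.356°, D_min = 137.630°, rainbow angle = 42.370°.
Angular width = |40.929° − 42.370°| = 1.441°.

1.44°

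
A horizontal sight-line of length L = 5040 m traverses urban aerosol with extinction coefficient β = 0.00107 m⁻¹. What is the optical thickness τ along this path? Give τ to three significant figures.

τ = β·L = 0.00107 × 5040 = 5.3928.

5.39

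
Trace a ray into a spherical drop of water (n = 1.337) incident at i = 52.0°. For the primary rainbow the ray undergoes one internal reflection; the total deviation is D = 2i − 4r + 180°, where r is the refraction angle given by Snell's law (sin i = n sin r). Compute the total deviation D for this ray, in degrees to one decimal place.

139.5°

sin r = sin 52.0° / 1.337 = 0.7880/1.337 = 0.5894; r = 36.11°.
D = 2·52.0° − 4·36.11° + 180° = 104.00° − 144.45° + 180° = 139.55°.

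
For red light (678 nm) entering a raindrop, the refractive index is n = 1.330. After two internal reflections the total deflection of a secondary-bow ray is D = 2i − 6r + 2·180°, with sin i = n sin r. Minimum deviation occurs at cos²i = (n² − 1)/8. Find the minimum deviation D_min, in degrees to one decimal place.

230.1°

cos²i = (1.76890 − 1)/8 = 0.09611; i = arccos(0.31002) = 71.940°.
sin r = sin 71.940°/1.330 = 0.71483; r = 45.630°.
D_min = 2·71.940° − 6·45.630° + 360° = 230.101°.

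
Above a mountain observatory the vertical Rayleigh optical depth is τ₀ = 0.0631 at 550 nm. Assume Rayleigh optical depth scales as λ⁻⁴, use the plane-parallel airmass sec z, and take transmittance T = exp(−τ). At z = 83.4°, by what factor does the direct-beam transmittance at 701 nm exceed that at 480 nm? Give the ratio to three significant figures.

2.09

Airmass: sec 83.4° = 8.7004.
τ(701 nm) = 0.0631 × (550/701)⁴ × 8.7004 = 0.0631 × 0.3789 × 8.7004 = 0.2080.
τ(480 nm) = 0.0631 × (550/480)⁴ × 8.7004 = 0.0631 × 1.7238 × 8.7004 = 0.9464.
T(701)/T(480) = exp(τ_B − τ_A) = exp(0.7383) = 2.0924.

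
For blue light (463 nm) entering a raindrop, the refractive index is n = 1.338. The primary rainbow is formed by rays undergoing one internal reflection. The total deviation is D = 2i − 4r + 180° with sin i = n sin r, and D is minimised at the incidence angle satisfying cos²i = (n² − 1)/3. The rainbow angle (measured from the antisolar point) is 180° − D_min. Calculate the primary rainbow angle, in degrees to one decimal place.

cos²i = (1.79024 − 1)/3 = 0.26341; i = arccos(0.51324) = 59.120°.
sin r = sin 59.120°/1.338 = 0.64144; r = 39.899°.
D_min = 2·59.120° − 4·39.899° + 180° = 138.643°.
Rainbow angle = 180° − D_min = 41.357°.

41.4°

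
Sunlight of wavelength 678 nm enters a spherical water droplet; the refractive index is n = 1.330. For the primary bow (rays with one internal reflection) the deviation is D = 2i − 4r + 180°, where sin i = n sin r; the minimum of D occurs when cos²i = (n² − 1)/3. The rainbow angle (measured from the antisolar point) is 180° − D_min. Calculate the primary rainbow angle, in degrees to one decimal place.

cos²i = (1.76890 − 1)/3 = 0.25630; i = arccos(0.50626) = 59.585°.
sin r = sin 59.585°/1.330 = 0.64841; r = 40.422°.
D_min = 2·59.585° − 4·40.422° + 180° = 137.484°.
Rainbow angle = 180° − D_min = 42.516°.

42.5°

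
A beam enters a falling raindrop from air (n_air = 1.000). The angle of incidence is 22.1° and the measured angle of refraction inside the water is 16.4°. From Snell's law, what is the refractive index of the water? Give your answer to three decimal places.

1.333

n = sin θ_i / sin θ_r = sin 22.1° / sin 16.4° = 0.3762 / 0.2823 = 1.3325.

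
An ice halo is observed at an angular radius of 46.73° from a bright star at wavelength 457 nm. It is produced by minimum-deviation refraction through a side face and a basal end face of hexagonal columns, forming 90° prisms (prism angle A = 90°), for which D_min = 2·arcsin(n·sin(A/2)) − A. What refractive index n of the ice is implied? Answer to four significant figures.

Rearranging: n = sin((D_min + A)/2) / sin(A/2).
(D_min + A)/2 = (46.73° + 90°)/2 = 68.365°.
n = sin 68.365° / sin 45° = 0.9296 / 0.7071 = 1.3146.

1.315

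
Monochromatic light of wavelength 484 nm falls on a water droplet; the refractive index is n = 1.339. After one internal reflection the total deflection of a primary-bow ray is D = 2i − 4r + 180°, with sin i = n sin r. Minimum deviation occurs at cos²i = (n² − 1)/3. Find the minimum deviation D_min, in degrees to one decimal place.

138.8°

cos²i = (1.79292 − 1)/3 = 0.26431; i = arccos(0.51411) = 59.062°.
sin r = sin 59.062°/1.339 = 0.64057; r = 39.834°.
D_min = 2·59.062° − 4·39.834° + 180° = 138.786°.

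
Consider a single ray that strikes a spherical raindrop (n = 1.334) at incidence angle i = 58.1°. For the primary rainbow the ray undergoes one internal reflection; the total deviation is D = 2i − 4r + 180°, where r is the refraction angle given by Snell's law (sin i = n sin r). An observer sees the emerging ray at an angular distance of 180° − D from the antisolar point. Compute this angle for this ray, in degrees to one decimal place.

sin r = sin 58.1° / 1.334 = 0.8490/1.334 = 0.6364; r = 39.52°.
D = 2·58.1° − 4·39.52° + 180° = 116.20° − 158.10° + 180° = 138.10°.
Angle from antisolar point = 180° − D = 41.90°.

41.9°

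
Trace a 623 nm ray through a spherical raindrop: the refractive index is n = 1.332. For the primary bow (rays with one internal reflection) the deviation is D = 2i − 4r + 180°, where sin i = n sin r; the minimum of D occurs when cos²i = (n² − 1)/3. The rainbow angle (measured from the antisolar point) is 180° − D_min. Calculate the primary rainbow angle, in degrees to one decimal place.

cos²i = (1.77422 − 1)/3 = 0.25807; i = arccos(0.50801) = 59.469°.
sin r = sin 59.469°/1.332 = 0.64666; r = 40.290°.
D_min = 2·59.469° − 4·40.290° + 180° = 137.776°.
Rainbow angle = 180° − D_min = 42.224°.

42.2°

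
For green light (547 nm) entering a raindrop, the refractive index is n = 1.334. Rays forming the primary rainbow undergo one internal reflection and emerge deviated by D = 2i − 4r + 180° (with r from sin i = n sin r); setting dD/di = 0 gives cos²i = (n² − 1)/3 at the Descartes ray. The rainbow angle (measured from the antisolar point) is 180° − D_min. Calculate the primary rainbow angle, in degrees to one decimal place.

41.9°

cos²i = (1.77956 − 1)/3 = 0.25985; i = arccos(0.50976) = 59.352°.
sin r = sin 59.352°/1.334 = 0.64492; r = 40.159°.
D_min = 2·59.352° − 4·40.159° + 180° = 138.067°.
Rainbow angle = 180° − D_min = 41.933°.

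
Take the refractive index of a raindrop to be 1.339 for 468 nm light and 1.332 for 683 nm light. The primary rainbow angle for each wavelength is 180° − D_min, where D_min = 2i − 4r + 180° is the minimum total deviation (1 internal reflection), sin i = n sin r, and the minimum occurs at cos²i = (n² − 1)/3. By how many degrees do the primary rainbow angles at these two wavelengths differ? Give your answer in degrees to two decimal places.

At 468 nm (n = 1.339): cos²i = 0.26431 → i = 59.062°, r = 39.834°, D_min = 138.786°, rainbow angle = 41.214°.
At 683 nm (n = 1.332): cos²i = 0.25807 → i = 59.469°, r = 40.290°, D_min = 137.776°, rainbow angle = 42.224°.
Angular width = |41.214° − 42.224°| = 1.010°.

1.01°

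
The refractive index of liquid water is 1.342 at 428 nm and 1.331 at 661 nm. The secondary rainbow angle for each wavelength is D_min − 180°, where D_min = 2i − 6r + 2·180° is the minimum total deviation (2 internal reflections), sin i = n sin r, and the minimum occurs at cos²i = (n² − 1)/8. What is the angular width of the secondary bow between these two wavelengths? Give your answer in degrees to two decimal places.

At 428 nm (n = 1.342): cos²i = 0.10012 → i = 71.554°, r = 44.981°, D_min = 233.222°, rainbow angle = 53.222°.
At 661 nm (n = 1.331): cos²i = 0.09645 → i = 71.907°, r = 45.575°, D_min = 230.365°, rainbow angle = 50.365°.
Angular width = |53.222° − 50.365°| = 2.857°.

2.86°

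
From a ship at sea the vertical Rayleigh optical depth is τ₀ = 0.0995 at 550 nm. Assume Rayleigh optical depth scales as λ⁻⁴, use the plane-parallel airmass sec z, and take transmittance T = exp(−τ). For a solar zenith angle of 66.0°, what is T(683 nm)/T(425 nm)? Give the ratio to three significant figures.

Airmass: sec 66.0° = 2.4586.
τ(683 nm) = 0.0995 × (550/683)⁴ × 2.4586 = 0.0995 × 0.4205 × 2.4586 = 0.1029.
τ(425 nm) = 0.0995 × (550/425)⁴ × 2.4586 = 0.0995 × 2.8048 × 2.4586 = 0.6861.
T(683)/T(425) = exp(τ_B − τ_A) = exp(0.5833) = 1.7919.

1.79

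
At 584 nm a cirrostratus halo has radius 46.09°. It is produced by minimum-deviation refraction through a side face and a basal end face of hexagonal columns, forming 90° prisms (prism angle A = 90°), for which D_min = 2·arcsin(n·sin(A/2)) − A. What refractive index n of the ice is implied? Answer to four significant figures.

Rearranging: n = sin((D_min + A)/2) / sin(A/2).
(D_min + A)/2 = (46.09° + 90°)/2 = 68.045°.
n = sin 68.045° / sin 45° = 0.9275 / 0.7071 = 1.3117.

1.312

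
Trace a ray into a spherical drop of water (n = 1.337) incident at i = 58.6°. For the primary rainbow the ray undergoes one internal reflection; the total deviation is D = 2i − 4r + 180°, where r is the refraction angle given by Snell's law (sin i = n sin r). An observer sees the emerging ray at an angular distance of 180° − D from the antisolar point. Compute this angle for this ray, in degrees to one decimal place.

41.5°

sin r = sin 58.6° / 1.337 = 0.8536/1.337 = 0.6384; r = 39.67°.
D = 2·58.6° − 4·39.67° + 180° = 117.20° − 158.69° + 180° = 138.51°.
Angle from antisolar point = 180° − D = 41.49°.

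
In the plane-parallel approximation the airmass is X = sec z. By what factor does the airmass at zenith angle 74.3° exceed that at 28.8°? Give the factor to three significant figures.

X(74.3°)/X(28.8°) = sec 74.3° / sec 28.8° = cos 28.8° / cos 74.3° = 0.8763/0.2706 = 3.2384.

3.24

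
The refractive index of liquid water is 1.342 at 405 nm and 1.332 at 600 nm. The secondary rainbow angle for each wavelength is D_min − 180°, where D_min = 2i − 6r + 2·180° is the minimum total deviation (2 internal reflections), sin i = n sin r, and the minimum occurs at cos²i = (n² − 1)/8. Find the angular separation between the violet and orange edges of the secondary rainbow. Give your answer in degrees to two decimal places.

At 405 nm (n = 1.342): cos²i = 0.10012 → i = 71.554°, r = 44.981°, D_min = 233.222°, rainbow angle = 53.222°.
At 600 nm (n = 1.332): cos²i = 0.09678 → i = 71.875°, r = 45.520°, D_min = 230.628°, rainbow angle = 50.628°.
Angular width = |53.222° − 50.628°| = 2.594°.

2.59°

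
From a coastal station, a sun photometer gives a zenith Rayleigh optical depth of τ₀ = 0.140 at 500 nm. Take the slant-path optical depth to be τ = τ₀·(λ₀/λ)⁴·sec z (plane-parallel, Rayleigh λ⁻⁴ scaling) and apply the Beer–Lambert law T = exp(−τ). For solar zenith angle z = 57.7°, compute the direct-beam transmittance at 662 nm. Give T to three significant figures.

sec 57.7° = 1.8714.
τ = 0.140 × (500/662)⁴ × 1.8714 = 0.140 × 0.3254 × 1.8714 = 0.0853.
T = exp(−0.0853) = 0.9183.

0.918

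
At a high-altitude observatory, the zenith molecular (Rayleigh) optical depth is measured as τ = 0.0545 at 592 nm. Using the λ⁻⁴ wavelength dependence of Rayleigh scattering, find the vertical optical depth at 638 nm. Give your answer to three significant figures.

0.0404

τ(638 nm) = τ(592 nm) × (592/638)⁴ = 0.0545 × (0.9279)⁴ = 0.0545 × 0.7413 = 0.0404.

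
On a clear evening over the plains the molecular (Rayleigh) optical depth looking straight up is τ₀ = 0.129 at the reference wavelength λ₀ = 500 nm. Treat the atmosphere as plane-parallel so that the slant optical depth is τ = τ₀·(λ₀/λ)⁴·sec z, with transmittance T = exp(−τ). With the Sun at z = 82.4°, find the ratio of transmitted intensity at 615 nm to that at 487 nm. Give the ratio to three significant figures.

1.93

Airmass: sec 82.4° = 7.5611.
τ(615 nm) = 0.129 × (500/615)⁴ × 7.5611 = 0.129 × 0.4369 × 7.5611 = 0.4261.
τ(487 nm) = 0.129 × (500/487)⁴ × 7.5611 = 0.129 × 1.1111 × 7.5611 = 1.0838.
T(615)/T(487) = exp(τ_B − τ_A) = exp(0.6576) = 1.9302.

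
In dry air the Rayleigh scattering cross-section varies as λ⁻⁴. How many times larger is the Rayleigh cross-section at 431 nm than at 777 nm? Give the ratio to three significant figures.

10.6

Rayleigh scattering ∝ λ⁻⁴, so the ratio of coefficients is the inverse fourth power of the wavelength ratio.
σ(431)/σ(777) = (777/431)⁴ = (1.8028)⁴ = 10.56.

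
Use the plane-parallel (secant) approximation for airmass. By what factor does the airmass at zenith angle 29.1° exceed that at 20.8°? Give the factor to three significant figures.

X(29.1°)/X(20.8°) = sec 29.1° / sec 20.8° = cos 20.8° / cos 29.1° = 0.9348/0.8738 = 1.0699.

1.07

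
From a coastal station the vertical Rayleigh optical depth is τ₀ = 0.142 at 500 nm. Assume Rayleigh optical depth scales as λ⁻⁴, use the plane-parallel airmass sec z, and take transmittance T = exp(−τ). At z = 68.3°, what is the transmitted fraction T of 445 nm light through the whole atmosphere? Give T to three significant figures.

0.542

sec 68.3° = 2.7046.
τ = 0.142 × (500/445)⁴ × 2.7046 = 0.142 × 1.5938 × 2.7046 = 0.6121.
T = exp(−0.6121) = 0.5422.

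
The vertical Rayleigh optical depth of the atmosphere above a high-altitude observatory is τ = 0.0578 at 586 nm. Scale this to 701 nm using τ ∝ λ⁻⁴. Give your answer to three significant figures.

τ(701 nm) = τ(586 nm) × (586/701)⁴ = 0.0578 × (0.8359)⁴ = 0.0578 × 0.4883 = 0.0282.

0.0282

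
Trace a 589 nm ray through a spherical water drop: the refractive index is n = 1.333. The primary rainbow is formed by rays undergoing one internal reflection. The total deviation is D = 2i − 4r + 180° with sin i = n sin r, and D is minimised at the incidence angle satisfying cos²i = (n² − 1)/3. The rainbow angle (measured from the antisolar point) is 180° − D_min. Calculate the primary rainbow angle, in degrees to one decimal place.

42.1°

cos²i = (1.77689 − 1)/3 = 0.25896; i = arccos(0.50888) = 59.410°.
sin r = sin 59.410°/1.333 = 0.64579; r = 40.225°.
D_min = 2·59.410° − 4·40.225° + 180° = 137.922°.
Rainbow angle = 180° − D_min = 42.078°.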